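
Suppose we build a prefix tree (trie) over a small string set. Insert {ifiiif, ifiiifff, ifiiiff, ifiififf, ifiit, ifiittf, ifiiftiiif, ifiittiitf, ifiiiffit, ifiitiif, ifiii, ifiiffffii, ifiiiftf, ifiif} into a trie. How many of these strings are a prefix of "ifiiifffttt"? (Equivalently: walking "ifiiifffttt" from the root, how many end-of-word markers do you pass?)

Traverse "ifiiifffttt" character by character; count nodes along the way that are marked as word ends.
Prefixes of the query that are stored words: "ifiii", "ifiiif", "ifiiiff", "ifiiifff"
Count: 4

4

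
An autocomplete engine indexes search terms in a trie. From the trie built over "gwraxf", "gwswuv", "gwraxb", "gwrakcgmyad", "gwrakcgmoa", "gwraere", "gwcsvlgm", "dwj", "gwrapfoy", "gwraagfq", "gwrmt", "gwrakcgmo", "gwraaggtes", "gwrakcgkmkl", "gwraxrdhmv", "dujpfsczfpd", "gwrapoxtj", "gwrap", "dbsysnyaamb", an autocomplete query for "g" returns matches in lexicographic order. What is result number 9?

gwrap

DFS of the "g" subtree visits, in order: "gwcsvlgm", "gwraagfq", "gwraaggtes", "gwraere", "gwrakcgkmkl", "gwrakcgmo", "gwrakcgmoa", "gwrakcgmyad", "gwrap", "gwrapfoy", "gwrapoxtj", "gwraxb", "gwraxf", "gwraxrdhmv", "gwrmt", "gwswuv"
Position 9: gwrap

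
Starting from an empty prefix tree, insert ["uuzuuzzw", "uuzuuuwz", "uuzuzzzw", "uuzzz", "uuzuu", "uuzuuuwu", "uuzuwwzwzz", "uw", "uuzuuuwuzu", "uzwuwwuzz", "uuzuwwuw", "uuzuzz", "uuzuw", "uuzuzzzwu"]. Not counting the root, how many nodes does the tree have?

Insert word by word; a character creates a node only if that edge doesn't already exist:
  "uuzuuzzw" → 8 new (u, u, z, u, u, z, z, w)
  "uuzuuuwz" → prefix "uuzuu" already present; 3 new (u, w, z)
  "uuzuzzzw" → prefix "uuzu" already present; 4 new (z, z, z, w)
  "uuzzz" → prefix "uuz" already present; 2 new (z, z)
  "uuzuu" → prefix "uuzuu" already present; 0 new (none)
  "uuzuuuwu" → prefix "uuzuuuw" already present; 1 new (u)
  "uuzuwwzwzz" → prefix "uuzu" already present; 6 new (w, w, z, w, z, z)
  "uw" → prefix "u" already present; 1 new (w)
  "uuzuuuwuzu" → prefix "uuzuuuwu" already present; 2 new (z, u)
  "uzwuwwuzz" → prefix "u" already present; 8 new (z, w, u, w, w, u, z, z)
  "uuzuwwuw" → prefix "uuzuww" already present; 2 new (u, w)
  "uuzuzz" → prefix "uuzuzz" already present; 0 new (none)
  "uuzuw" → prefix "uuzuw" already present; 0 new (none)
  "uuzuzzzwu" → prefix "uuzuzzzw" already present; 1 new (u)
Total nodes = 8 + 3 + 4 + 2 + 0 + 1 + 6 + 1 + 2 + 8 + 2 + 0 + 0 + 1 = 38

38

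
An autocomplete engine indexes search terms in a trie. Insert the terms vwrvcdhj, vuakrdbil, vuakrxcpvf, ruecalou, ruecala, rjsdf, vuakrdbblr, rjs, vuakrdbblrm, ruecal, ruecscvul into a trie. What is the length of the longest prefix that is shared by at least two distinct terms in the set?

Equivalently: take the maximum, over all pairs, of their longest common prefix length.
"vuakrdbblr" and "vuakrdbblrm" agree on "vuakrdbblr" (10 characters) before diverging; nothing deeper is shared.
Longest shared-prefix length: 10

10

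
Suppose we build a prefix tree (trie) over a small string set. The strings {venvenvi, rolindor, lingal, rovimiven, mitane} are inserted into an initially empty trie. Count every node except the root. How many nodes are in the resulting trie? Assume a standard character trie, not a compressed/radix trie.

35

Trie structure (* marks end of a word):
(root)
├─ l
│  └─ i
│     └─ n
│        └─ g
│           └─ a
│              └─ l *
├─ m
│  └─ i
│     └─ t
│        └─ a
│           └─ n
│              └─ e *
├─ r
│  └─ o
│     ├─ l
│     │  └─ i
│     │     └─ n
│     │        └─ d
│     │           └─ o
│     │              └─ r *
│     └─ v
│        └─ i
│           └─ m
│              └─ i
│                 └─ v
│                    └─ e
│                       └─ n *
└─ v
   └─ e
      └─ n
         └─ v
            └─ e
               └─ n
                  └─ v
                     └─ i *
Counting every labelled node above: 35.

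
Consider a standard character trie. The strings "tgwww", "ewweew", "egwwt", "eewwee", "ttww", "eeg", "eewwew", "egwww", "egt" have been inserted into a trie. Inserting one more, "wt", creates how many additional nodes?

2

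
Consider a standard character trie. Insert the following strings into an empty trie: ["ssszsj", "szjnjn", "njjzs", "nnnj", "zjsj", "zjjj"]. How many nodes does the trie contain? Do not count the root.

25

Trace insertions, counting only characters that open a new branch:
  "ssszsj" → 6 new (s, s, s, z, s, j)
  "szjnjn" → prefix "s" already present; 5 new (z, j, n, j, n)
  "njjzs" → 5 new (n, j, j, z, s)
  "nnnj" → prefix "n" already present; 3 new (n, n, j)
  "zjsj" → 4 new (z, j, s, j)
  "zjjj" → prefix "zj" already present; 2 new (j, j)
Total nodes = 6 + 5 + 5 + 3 + 4 + 2 = 25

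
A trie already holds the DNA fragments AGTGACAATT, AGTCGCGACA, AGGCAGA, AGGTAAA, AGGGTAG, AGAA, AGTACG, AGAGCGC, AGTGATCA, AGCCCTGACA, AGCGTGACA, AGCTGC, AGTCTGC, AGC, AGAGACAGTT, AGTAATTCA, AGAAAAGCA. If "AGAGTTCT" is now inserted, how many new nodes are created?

"AGAG" is already a path in the trie; the remaining "TTCT" must be added.
New nodes needed: |"AGAGTTCT"| − 4 = 8 − 4 = 4.

4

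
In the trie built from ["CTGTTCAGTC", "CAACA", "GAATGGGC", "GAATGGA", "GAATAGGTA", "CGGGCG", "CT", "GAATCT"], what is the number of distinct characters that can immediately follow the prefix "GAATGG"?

2

Walk "GAATGG" from the root, arriving at one node.
Characters that immediately follow "GAATGG" among the stored strings: {A, G}.
That node has 2 child edges.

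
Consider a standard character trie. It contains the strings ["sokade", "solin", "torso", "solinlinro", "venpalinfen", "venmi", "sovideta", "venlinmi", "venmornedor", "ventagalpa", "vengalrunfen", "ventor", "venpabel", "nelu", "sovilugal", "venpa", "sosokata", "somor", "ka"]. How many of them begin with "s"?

7

Walk to "s"; the words in its subtree are exactly those with that prefix.
Words under "s": sokade, solin, solinlinro, somor, sosokata, sovideta, sovilugal
Count: 7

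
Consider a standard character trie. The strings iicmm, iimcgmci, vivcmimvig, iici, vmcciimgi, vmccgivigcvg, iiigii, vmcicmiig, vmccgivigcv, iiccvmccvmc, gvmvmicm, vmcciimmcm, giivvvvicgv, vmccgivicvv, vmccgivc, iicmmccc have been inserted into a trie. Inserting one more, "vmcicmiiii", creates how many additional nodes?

The longest prefix of "vmcicmiiii" already in the trie is "vmcicmii" (length 8).
Each of the 2 remaining characters creates one node.

2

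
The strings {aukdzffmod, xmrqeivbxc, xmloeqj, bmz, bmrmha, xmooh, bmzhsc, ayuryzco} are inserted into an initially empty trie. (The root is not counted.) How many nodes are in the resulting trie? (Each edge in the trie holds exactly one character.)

45

For each word, the new-node count is its length minus the longest prefix already in the trie:
  "aukdzffmod" → 10 new (a, u, k, d, z, f, f, m, o, d)
  "xmrqeivbxc" → 10 new (x, m, r, q, e, i, v, b, x, c)
  "xmloeqj" → prefix "xm" already present; 5 new (l, o, e, q, j)
  "bmz" → 3 new (b, m, z)
  "bmrmha" → prefix "bm" already present; 4 new (r, m, h, a)
  "xmooh" → prefix "xm" already present; 3 new (o, o, h)
  "bmzhsc" → prefix "bmz" already present; 3 new (h, s, c)
  "ayuryzco" → prefix "a" already present; 7 new (y, u, r, y, z, c, o)
Total nodes = 10 + 10 + 5 + 3 + 4 + 3 + 3 + 7 = 45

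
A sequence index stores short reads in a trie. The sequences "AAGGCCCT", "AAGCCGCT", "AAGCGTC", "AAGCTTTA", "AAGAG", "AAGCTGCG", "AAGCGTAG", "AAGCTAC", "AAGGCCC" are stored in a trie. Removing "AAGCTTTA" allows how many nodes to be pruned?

3

After clearing the end-marker at "AAGCTTTA", prune upward until reaching a node still needed by another word.
The suffix "TTA" (3 nodes) is used only by "AAGCTTTA"; the node for "AAGCT" still has the child "G", so pruning stops there.
Nodes removed: 3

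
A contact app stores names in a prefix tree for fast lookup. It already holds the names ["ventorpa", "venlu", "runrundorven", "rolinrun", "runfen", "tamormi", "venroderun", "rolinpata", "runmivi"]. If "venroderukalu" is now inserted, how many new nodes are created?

4

The longest prefix of "venroderukalu" already in the trie is "venroderu" (length 9).
So 13 − 9 = 4 new nodes.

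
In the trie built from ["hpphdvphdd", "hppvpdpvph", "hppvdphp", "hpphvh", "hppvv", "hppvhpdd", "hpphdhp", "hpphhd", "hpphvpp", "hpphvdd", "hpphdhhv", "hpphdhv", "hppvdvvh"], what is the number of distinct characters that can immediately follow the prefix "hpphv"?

3

Walk "hpphv" from the root, arriving at one node.
Characters that immediately follow "hpphv" among the stored strings: {d, h, p}.
That node has 3 child edges.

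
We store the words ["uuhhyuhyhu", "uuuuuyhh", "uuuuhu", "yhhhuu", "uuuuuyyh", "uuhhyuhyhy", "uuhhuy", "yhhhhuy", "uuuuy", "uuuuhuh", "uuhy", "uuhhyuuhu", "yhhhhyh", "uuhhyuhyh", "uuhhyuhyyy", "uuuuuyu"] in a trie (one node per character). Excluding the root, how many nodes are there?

For each word, the new-node count is its length minus the longest prefix already in the trie:
  "uuhhyuhyhu" → 10 new (u, u, h, h, y, u, h, y, h, u)
  "uuuuuyhh" → prefix "uu" already present; 6 new (u, u, u, y, h, h)
  "uuuuhu" → prefix "uuuu" already present; 2 new (h, u)
  "yhhhuu" → 6 new (y, h, h, h, u, u)
  "uuuuuyyh" → prefix "uuuuuy" already present; 2 new (y, h)
  "uuhhyuhyhy" → prefix "uuhhyuhyh" already present; 1 new (y)
  "uuhhuy" → prefix "uuhh" already present; 2 new (u, y)
  "yhhhhuy" → prefix "yhhh" already present; 3 new (h, u, y)
  "uuuuy" → prefix "uuuu" already present; 1 new (y)
  "uuuuhuh" → prefix "uuuuhu" already present; 1 new (h)
  "uuhy" → prefix "uuh" already present; 1 new (y)
  "uuhhyuuhu" → prefix "uuhhyu" already present; 3 new (u, h, u)
  "yhhhhyh" → prefix "yhhhh" already present; 2 new (y, h)
  "uuhhyuhyh" → prefix "uuhhyuhyh" already present; 0 new (none)
  "uuhhyuhyyy" → prefix "uuhhyuhy" already present; 2 new (y, y)
  "uuuuuyu" → prefix "uuuuuy" already present; 1 new (u)
Total nodes = 10 + 6 + 2 + 6 + 2 + 1 + 2 + 3 + 1 + 1 + 1 + 3 + 2 + 0 + 2 + 1 = 43

43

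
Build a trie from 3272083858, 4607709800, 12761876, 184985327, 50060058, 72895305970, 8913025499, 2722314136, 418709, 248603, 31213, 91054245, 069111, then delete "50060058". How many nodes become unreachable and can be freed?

8

After clearing the end-marker at "50060058", prune upward until reaching a node still needed by another word.
No other word shares any prefix with "50060058", so all 8 of its nodes go.
Nodes removed: 8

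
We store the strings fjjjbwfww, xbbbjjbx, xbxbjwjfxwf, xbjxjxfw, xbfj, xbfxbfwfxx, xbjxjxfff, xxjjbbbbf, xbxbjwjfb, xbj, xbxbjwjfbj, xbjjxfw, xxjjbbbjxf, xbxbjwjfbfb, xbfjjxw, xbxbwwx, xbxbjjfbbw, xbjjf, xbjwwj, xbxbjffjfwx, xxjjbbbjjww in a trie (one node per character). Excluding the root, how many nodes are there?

Trace insertions, counting only characters that open a new branch:
  "fjjjbwfww" → 9 new (f, j, j, j, b, w, f, w, w)
  "xbbbjjbx" → 8 new (x, b, b, b, j, j, b, x)
  "xbxbjwjfxwf" → prefix "xb" already present; 9 new (x, b, j, w, j, f, x, w, f)
  "xbjxjxfw" → prefix "xb" already present; 6 new (j, x, j, x, f, w)
  "xbfj" → prefix "xb" already present; 2 new (f, j)
  "xbfxbfwfxx" → prefix "xbf" already present; 7 new (x, b, f, w, f, x, x)
  "xbjxjxfff" → prefix "xbjxjxf" already present; 2 new (f, f)
  "xxjjbbbbf" → prefix "x" already present; 8 new (x, j, j, b, b, b, b, f)
  "xbxbjwjfb" → prefix "xbxbjwjf" already present; 1 new (b)
  "xbj" → prefix "xbj" already present; 0 new (none)
  "xbxbjwjfbj" → prefix "xbxbjwjfb" already present; 1 new (j)
  "xbjjxfw" → prefix "xbj" already present; 4 new (j, x, f, w)
  "xxjjbbbjxf" → prefix "xxjjbbb" already present; 3 new (j, x, f)
  "xbxbjwjfbfb" → prefix "xbxbjwjfb" already present; 2 new (f, b)
  "xbfjjxw" → prefix "xbfj" already present; 3 new (j, x, w)
  "xbxbwwx" → prefix "xbxb" already present; 3 new (w, w, x)
  "xbxbjjfbbw" → prefix "xbxbj" already present; 5 new (j, f, b, b, w)
  "xbjjf" → prefix "xbjj" already present; 1 new (f)
  "xbjwwj" → prefix "xbj" already present; 3 new (w, w, j)
  "xbxbjffjfwx" → prefix "xbxbj" already present; 6 new (f, f, j, f, w, x)
  "xxjjbbbjjww" → prefix "xxjjbbbj" already present; 3 new (j, w, w)
Total nodes = 9 + 8 + 9 + 6 + 2 + 7 + 2 + 8 + 1 + 0 + 1 + 4 + 3 + 2 + 3 + 3 + 5 + 1 + 3 + 6 + 3 = 86

86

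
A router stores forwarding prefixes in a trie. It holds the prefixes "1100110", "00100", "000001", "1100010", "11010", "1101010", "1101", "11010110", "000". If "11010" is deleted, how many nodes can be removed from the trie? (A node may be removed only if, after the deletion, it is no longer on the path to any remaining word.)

0

Walk "11010" from the leaf back toward the root, removing each node that no remaining word uses.
Every node on "11010" is still needed (e.g. by "1101010"), so nothing is freed.
Nodes removed: 0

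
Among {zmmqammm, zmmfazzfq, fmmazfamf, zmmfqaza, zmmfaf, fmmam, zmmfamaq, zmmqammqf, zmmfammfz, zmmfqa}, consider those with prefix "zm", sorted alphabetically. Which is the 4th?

zmmfazzfq

Filter for "zm…" and sort: "zmmfaf", "zmmfamaq", "zmmfammfz", "zmmfazzfq", "zmmfqa", "zmmfqaza", "zmmqammm", "zmmqammqf"
Position 4: zmmfazzfq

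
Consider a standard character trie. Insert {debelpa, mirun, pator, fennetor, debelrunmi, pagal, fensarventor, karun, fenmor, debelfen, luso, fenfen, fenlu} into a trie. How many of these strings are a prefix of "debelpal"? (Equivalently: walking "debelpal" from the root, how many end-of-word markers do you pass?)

1

Check each prefix of "debelpal" against the stored set — each match is an end-marker on the path.
Prefixes of the query that are stored words: "debelpa"
Count: 1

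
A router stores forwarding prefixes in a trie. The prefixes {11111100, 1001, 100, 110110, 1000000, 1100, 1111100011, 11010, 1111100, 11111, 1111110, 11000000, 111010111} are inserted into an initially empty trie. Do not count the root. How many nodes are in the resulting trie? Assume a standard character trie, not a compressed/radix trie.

36

Count nodes per top-level branch (shared prefixes stored once):
  '1'-branch (100, 1000000, 1001, 1100, 11000000, 11010, 110110, 111010111, 11111, 1111100, 1111100011, 1111110, 11111100): 36 nodes
Sum: 36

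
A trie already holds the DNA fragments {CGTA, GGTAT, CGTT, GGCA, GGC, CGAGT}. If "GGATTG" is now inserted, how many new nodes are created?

4

Walking "GGATTG" from the root, the first 2 characters ("GG") follow existing edges; "A" is the first miss.
So 6 − 2 = 4 new nodes.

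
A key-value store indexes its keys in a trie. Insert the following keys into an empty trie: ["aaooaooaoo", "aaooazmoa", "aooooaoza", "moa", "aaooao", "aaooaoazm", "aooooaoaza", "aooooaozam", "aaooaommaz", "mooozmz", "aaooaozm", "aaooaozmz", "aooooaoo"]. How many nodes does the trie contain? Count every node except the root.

Trace insertions, counting only characters that open a new branch:
  "aaooaooaoo" → 10 new (a, a, o, o, a, o, o, a, o, o)
  "aaooazmoa" → prefix "aaooa" already present; 4 new (z, m, o, a)
  "aooooaoza" → prefix "a" already present; 8 new (o, o, o, o, a, o, z, a)
  "moa" → 3 new (m, o, a)
  "aaooao" → prefix "aaooao" already present; 0 new (none)
  "aaooaoazm" → prefix "aaooao" already present; 3 new (a, z, m)
  "aooooaoaza" → prefix "aooooao" already present; 3 new (a, z, a)
  "aooooaozam" → prefix "aooooaoza" already present; 1 new (m)
  "aaooaommaz" → prefix "aaooao" already present; 4 new (m, m, a, z)
  "mooozmz" → prefix "mo" already present; 5 new (o, o, z, m, z)
  "aaooaozm" → prefix "aaooao" already present; 2 new (z, m)
  "aaooaozmz" → prefix "aaooaozm" already present; 1 new (z)
  "aooooaoo" → prefix "aooooao" already present; 1 new (o)
Total nodes = 10 + 4 + 8 + 3 + 0 + 3 + 3 + 1 + 4 + 5 + 2 + 1 + 1 = 45

45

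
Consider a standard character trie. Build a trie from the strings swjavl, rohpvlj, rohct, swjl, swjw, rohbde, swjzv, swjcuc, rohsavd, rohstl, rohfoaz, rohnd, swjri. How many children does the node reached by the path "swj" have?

6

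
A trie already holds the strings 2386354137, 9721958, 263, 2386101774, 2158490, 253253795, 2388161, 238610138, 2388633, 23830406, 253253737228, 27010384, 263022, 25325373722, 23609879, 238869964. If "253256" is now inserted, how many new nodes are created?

Walking "253256" from the root, the first 5 characters ("25325") follow existing edges; "6" is the first miss.
New nodes needed: |"253256"| − 5 = 6 − 5 = 1.

1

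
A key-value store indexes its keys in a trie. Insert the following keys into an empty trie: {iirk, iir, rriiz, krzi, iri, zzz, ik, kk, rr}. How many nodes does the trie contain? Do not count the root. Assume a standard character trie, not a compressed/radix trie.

Count nodes per top-level branch (shared prefixes stored once):
  'i'-branch (iir, iirk, ik, iri): 7 nodes
  'k'-branch (kk, krzi): 5 nodes
  'r'-branch (rr, rriiz): 5 nodes
  'z'-branch (zzz): 3 nodes
Sum: 20

20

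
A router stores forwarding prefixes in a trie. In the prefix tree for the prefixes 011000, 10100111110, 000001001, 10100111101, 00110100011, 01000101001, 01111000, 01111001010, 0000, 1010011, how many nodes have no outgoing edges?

8

Leaves are exactly the stored words that no other stored word extends.
Those words: "000001001", "00110100011", "01000101001", "011000", "01111000", "01111001010", "10100111101", "10100111110"
Leaf count: 8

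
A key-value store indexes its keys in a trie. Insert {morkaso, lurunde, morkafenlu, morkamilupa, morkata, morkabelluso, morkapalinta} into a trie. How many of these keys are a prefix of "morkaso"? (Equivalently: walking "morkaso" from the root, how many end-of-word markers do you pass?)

1

Check each prefix of "morkaso" against the stored set — each match is an end-marker on the path.
Prefixes of the query that are stored words: "morkaso"
Count: 1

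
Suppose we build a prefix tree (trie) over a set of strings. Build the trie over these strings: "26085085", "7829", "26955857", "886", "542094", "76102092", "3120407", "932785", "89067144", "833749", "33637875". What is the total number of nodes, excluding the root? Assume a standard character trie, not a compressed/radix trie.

66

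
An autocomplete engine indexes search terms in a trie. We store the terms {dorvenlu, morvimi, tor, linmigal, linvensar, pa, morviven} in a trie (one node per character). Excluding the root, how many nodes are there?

37

Trie structure (* marks end of a word):
(root)
├─ d
│  └─ o
│     └─ r
│        └─ v
│           └─ e
│              └─ n
│                 └─ l
│                    └─ u *
├─ l
│  └─ i
│     └─ n
│        ├─ m
│        │  └─ i
│        │     └─ g
│        │        └─ a
│        │           └─ l *
│        └─ v
│           └─ e
│              └─ n
│                 └─ s
│                    └─ a
│                       └─ r *
├─ m
│  └─ o
│     └─ r
│        └─ v
│           └─ i
│              ├─ m
│              │  └─ i *
│              └─ v
│                 └─ e
│                    └─ n *
├─ p
│  └─ a *
└─ t
   └─ o
      └─ r *
Counting every labelled node above: 37.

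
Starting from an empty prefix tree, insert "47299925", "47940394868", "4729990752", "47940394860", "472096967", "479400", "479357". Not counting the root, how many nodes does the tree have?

Trie structure (* marks end of a word):
(root)
└─ 4
   └─ 7
      ├─ 2
      │  ├─ 0
      │  │  └─ 9
      │  │     └─ 6
      │  │        └─ 9
      │  │           └─ 6
      │  │              └─ 7 *
      │  └─ 9
      │     └─ 9
      │        └─ 9
      │           ├─ 0
      │           │  └─ 7
      │           │     └─ 5
      │           │        └─ 2 *
      │           └─ 2
      │              └─ 5 *
      └─ 9
         ├─ 3
         │  └─ 5
         │     └─ 7 *
         └─ 4
            └─ 0
               ├─ 0 *
               └─ 3
                  └─ 9
                     └─ 4
                        └─ 8
                           └─ 6
                              ├─ 0 *
                              └─ 8 *
Counting every labelled node above: 32.

32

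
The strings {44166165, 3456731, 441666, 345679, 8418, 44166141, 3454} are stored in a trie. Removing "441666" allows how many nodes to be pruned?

1

After clearing the end-marker at "441666", prune upward until reaching a node still needed by another word.
The suffix "6" (1 node) is used only by "441666"; the node for "44166" still has the child "1", so pruning stops there.
Nodes removed: 1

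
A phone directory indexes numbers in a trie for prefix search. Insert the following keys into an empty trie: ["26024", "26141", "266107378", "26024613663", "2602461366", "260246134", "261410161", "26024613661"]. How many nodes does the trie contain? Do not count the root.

Insert word by word; a character creates a node only if that edge doesn't already exist:
  "26024" → 5 new (2, 6, 0, 2, 4)
  "26141" → prefix "26" already present; 3 new (1, 4, 1)
  "266107378" → prefix "26" already present; 7 new (6, 1, 0, 7, 3, 7, 8)
  "26024613663" → prefix "26024" already present; 6 new (6, 1, 3, 6, 6, 3)
  "2602461366" → prefix "2602461366" already present; 0 new (none)
  "260246134" → prefix "26024613" already present; 1 new (4)
  "261410161" → prefix "26141" already present; 4 new (0, 1, 6, 1)
  "26024613661" → prefix "2602461366" already present; 1 new (1)
Total nodes = 5 + 3 + 7 + 6 + 0 + 1 + 4 + 1 = 27

27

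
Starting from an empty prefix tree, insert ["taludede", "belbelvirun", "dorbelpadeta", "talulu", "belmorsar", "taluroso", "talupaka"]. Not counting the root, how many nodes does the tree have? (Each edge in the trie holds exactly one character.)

Count nodes per top-level branch (shared prefixes stored once):
  'b'-branch (belbelvirun, belmorsar): 17 nodes
  'd'-branch (dorbelpadeta): 12 nodes
  't'-branch (taludede, talulu, talupaka, taluroso): 18 nodes
Sum: 47

47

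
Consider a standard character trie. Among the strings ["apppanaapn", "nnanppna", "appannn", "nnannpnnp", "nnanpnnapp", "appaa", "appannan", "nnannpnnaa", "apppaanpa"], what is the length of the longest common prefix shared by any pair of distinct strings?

Look for the deepest trie node that still has at least two words in its subtree.
"nnannpnnaa" and "nnannpnnp" agree on "nnannpnn" (8 characters) before diverging; nothing deeper is shared.
Longest shared-prefix length: 8

8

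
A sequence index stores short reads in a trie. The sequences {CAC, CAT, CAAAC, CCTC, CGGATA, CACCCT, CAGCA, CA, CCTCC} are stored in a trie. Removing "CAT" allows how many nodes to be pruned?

After clearing the end-marker at "CAT", prune upward until reaching a node still needed by another word.
The suffix "T" (1 node) is used only by "CAT"; the node for "CA" still has the child "C", so pruning stops there.
Nodes removed: 1

1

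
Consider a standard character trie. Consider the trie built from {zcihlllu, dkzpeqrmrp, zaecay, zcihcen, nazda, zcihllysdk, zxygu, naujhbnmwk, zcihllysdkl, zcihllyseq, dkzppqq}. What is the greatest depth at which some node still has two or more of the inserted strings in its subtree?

10

Look for the deepest trie node that still has at least two words in its subtree.
"zcihllysdk" and "zcihllysdkl" agree on "zcihllysdk" (10 characters) before diverging; nothing deeper is shared.
Longest shared-prefix length: 10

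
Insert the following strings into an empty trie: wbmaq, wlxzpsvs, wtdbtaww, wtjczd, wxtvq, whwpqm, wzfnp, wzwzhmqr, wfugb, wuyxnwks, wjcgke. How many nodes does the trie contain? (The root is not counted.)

58

For each word, the new-node count is its length minus the longest prefix already in the trie:
  "wbmaq" → 5 new (w, b, m, a, q)
  "wlxzpsvs" → prefix "w" already present; 7 new (l, x, z, p, s, v, s)
  "wtdbtaww" → prefix "w" already present; 7 new (t, d, b, t, a, w, w)
  "wtjczd" → prefix "wt" already present; 4 new (j, c, z, d)
  "wxtvq" → prefix "w" already present; 4 new (x, t, v, q)
  "whwpqm" → prefix "w" already present; 5 new (h, w, p, q, m)
  "wzfnp" → prefix "w" already present; 4 new (z, f, n, p)
  "wzwzhmqr" → prefix "wz" already present; 6 new (w, z, h, m, q, r)
  "wfugb" → prefix "w" already present; 4 new (f, u, g, b)
  "wuyxnwks" → prefix "w" already present; 7 new (u, y, x, n, w, k, s)
  "wjcgke" → prefix "w" already present; 5 new (j, c, g, k, e)
Total nodes = 5 + 7 + 7 + 4 + 4 + 5 + 4 + 6 + 4 + 7 + 5 = 58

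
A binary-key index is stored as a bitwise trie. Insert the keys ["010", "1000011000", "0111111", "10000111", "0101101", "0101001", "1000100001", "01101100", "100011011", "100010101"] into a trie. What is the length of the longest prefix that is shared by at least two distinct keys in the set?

Equivalently: take the maximum, over all pairs, of their longest common prefix length.
e.g. "1000011000" and "10000111" share the prefix "1000011" of length 7; no pair shares a longer one.
Longest shared-prefix length: 7

7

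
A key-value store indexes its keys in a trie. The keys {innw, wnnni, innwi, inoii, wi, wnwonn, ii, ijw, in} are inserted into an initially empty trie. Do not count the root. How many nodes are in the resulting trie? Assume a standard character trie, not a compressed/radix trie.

Trie structure (* marks end of a word):
(root)
├─ i
│  ├─ i *
│  ├─ j
│  │  └─ w *
│  └─ n *
│     ├─ n
│     │  └─ w *
│     │     └─ i *
│     └─ o
│        └─ i
│           └─ i *
└─ w
   ├─ i *
   └─ n
      ├─ n
      │  └─ n
      │     └─ i *
      └─ w
         └─ o
            └─ n
               └─ n *
Counting every labelled node above: 21.

21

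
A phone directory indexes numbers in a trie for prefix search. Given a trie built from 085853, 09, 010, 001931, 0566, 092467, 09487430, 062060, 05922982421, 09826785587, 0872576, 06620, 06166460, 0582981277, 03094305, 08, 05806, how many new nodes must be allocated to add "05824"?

The longest prefix of "05824" already in the trie is "0582" (length 4).
Each of the 1 remaining characters creates one node.

1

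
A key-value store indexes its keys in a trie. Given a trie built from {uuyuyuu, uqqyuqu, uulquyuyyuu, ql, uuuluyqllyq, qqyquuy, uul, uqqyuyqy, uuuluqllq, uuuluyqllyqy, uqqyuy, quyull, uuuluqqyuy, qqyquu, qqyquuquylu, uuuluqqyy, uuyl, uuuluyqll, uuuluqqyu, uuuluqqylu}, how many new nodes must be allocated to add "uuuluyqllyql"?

1

Walking "uuuluyqllyql" from the root, the first 11 characters ("uuuluyqllyq") follow existing edges; "l" is the first miss.
New nodes needed: |"uuuluyqllyql"| − 11 = 12 − 11 = 1.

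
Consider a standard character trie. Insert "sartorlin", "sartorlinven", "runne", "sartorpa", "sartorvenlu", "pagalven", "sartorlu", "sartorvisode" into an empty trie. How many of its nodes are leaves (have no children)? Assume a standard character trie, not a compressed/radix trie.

7

Leaves are exactly the stored words that no other stored word extends.
Those words: "pagalven", "runne", "sartorlinven", "sartorlu", "sartorpa", "sartorvenlu", "sartorvisode"
Leaf count: 7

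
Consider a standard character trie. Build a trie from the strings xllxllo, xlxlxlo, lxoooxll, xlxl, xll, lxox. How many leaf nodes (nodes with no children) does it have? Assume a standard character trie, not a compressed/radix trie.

4

A leaf is a node with no children — equivalently, the end of a word that is not a proper prefix of any other stored word.
Those words: "lxoooxll", "lxox", "xllxllo", "xlxlxlo"
Leaf count: 4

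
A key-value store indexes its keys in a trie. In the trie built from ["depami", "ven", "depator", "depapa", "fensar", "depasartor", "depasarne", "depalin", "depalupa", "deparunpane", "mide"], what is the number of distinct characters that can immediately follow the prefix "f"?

1

Follow the path "f" to its node, then look at its outgoing edges.
Characters that immediately follow "f" among the stored strings: {e}.
That node has 1 child edge.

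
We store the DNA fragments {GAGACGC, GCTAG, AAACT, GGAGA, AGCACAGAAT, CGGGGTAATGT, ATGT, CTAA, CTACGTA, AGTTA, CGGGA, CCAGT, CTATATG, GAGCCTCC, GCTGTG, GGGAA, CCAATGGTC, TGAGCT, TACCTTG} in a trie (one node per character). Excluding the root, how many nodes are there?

91

Trace insertions, counting only characters that open a new branch:
  "GAGACGC" → 7 new (G, A, G, A, C, G, C)
  "GCTAG" → prefix "G" already present; 4 new (C, T, A, G)
  "AAACT" → 5 new (A, A, A, C, T)
  "GGAGA" → prefix "G" already present; 4 new (G, A, G, A)
  "AGCACAGAAT" → prefix "A" already present; 9 new (G, C, A, C, A, G, A, A, T)
  "CGGGGTAATGT" → 11 new (C, G, G, G, G, T, A, A, T, G, T)
  "ATGT" → prefix "A" already present; 3 new (T, G, T)
  "CTAA" → prefix "C" already present; 3 new (T, A, A)
  "CTACGTA" → prefix "CTA" already present; 4 new (C, G, T, A)
  "AGTTA" → prefix "AG" already present; 3 new (T, T, A)
  "CGGGA" → prefix "CGGG" already present; 1 new (A)
  "CCAGT" → prefix "C" already present; 4 new (C, A, G, T)
  "CTATATG" → prefix "CTA" already present; 4 new (T, A, T, G)
  "GAGCCTCC" → prefix "GAG" already present; 5 new (C, C, T, C, C)
  "GCTGTG" → prefix "GCT" already present; 3 new (G, T, G)
  "GGGAA" → prefix "GG" already present; 3 new (G, A, A)
  "CCAATGGTC" → prefix "CCA" already present; 6 new (A, T, G, G, T, C)
  "TGAGCT" → 6 new (T, G, A, G, C, T)
  "TACCTTG" → prefix "T" already present; 6 new (A, C, C, T, T, G)
Total nodes = 7 + 4 + 5 + 4 + 9 + 11 + 3 + 3 + 4 + 3 + 1 + 4 + 4 + 5 + 3 + 3 + 6 + 6 + 6 = 91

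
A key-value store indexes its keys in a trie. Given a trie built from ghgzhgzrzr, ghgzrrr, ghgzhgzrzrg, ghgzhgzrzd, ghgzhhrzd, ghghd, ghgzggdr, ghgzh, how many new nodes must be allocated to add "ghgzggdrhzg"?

The longest prefix of "ghgzggdrhzg" already in the trie is "ghgzggdr" (length 8).
Each of the 3 remaining characters creates one node.

3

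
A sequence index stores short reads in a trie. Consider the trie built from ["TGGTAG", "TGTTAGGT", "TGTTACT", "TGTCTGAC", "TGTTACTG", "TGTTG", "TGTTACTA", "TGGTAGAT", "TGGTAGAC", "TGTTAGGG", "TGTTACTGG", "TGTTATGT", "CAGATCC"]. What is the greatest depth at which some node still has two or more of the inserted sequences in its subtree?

8

The deepest shared node is where two words last agree before diverging.
"TGTTACTG" and "TGTTACTGG" agree on "TGTTACTG" (8 characters) before diverging; nothing deeper is shared.
Longest shared-prefix length: 8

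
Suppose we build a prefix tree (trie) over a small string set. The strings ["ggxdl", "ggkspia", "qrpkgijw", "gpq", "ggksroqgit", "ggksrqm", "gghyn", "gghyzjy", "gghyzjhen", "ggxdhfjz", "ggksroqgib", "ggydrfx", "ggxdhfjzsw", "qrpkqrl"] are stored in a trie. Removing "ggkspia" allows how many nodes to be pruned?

A node on "ggkspia"'s path can go only if nothing else ends at it or branches off below it.
The suffix "pia" (3 nodes) is used only by "ggkspia"; the node for "ggks" still has the child "r", so pruning stops there.
Nodes removed: 3

3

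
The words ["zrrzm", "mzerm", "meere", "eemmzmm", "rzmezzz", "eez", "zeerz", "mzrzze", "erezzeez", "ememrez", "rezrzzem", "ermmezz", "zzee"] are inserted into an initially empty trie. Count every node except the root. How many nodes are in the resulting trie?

Trace insertions, counting only characters that open a new branch:
  "zrrzm" → 5 new (z, r, r, z, m)
  "mzerm" → 5 new (m, z, e, r, m)
  "meere" → prefix "m" already present; 4 new (e, e, r, e)
  "eemmzmm" → 7 new (e, e, m, m, z, m, m)
  "rzmezzz" → 7 new (r, z, m, e, z, z, z)
  "eez" → prefix "ee" already present; 1 new (z)
  "zeerz" → prefix "z" already present; 4 new (e, e, r, z)
  "mzrzze" → prefix "mz" already present; 4 new (r, z, z, e)
  "erezzeez" → prefix "e" already present; 7 new (r, e, z, z, e, e, z)
  "ememrez" → prefix "e" already present; 6 new (m, e, m, r, e, z)
  "rezrzzem" → prefix "r" already present; 7 new (e, z, r, z, z, e, m)
  "ermmezz" → prefix "er" already present; 5 new (m, m, e, z, z)
  "zzee" → prefix "z" already present; 3 new (z, e, e)
Total nodes = 5 + 5 + 4 + 7 + 7 + 1 + 4 + 4 + 7 + 6 + 7 + 5 + 3 = 65

65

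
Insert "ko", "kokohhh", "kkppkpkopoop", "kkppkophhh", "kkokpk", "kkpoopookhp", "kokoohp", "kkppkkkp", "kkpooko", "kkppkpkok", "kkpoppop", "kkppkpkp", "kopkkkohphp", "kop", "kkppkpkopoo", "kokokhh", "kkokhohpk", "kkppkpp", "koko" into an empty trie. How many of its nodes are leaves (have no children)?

Leaves are exactly the stored words that no other stored word extends.
Those words: "kkokhohpk", "kkokpk", "kkpooko", "kkpoopookhp", "kkpoppop", "kkppkkkp", "kkppkophhh", "kkppkpkok", "kkppkpkopoop", "kkppkpkp", "kkppkpp", "kokohhh", "kokokhh", "kokoohp", "kopkkkohphp"
Leaf count: 15

15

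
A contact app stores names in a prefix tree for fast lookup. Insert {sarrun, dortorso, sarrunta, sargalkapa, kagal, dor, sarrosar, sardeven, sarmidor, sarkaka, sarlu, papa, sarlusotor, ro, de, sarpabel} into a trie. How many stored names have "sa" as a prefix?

10

Traverse to the node for "sa", then collect every word in that subtree.
Matches: "sardeven", "sargalkapa", "sarkaka", "sarlu", "sarlusotor", "sarmidor", "sarpabel", "sarrosar", "sarrun", "sarrunta"
Count: 10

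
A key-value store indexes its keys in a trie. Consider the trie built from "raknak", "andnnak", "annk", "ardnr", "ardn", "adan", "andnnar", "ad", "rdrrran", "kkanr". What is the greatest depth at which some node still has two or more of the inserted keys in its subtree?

6

Look for the deepest trie node that still has at least two words in its subtree.
e.g. "andnnak" and "andnnar" share the prefix "andnna" of length 6; no pair shares a longer one.
Longest shared-prefix length: 6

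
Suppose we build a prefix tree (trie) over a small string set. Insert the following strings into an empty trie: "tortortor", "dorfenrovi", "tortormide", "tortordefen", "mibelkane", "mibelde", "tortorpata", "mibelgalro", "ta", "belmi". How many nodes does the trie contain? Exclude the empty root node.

54

Insert word by word; a character creates a node only if that edge doesn't already exist:
  "tortortor" → 9 new (t, o, r, t, o, r, t, o, r)
  "dorfenrovi" → 10 new (d, o, r, f, e, n, r, o, v, i)
  "tortormide" → prefix "tortor" already present; 4 new (m, i, d, e)
  "tortordefen" → prefix "tortor" already present; 5 new (d, e, f, e, n)
  "mibelkane" → 9 new (m, i, b, e, l, k, a, n, e)
  "mibelde" → prefix "mibel" already present; 2 new (d, e)
  "tortorpata" → prefix "tortor" already present; 4 new (p, a, t, a)
  "mibelgalro" → prefix "mibel" already present; 5 new (g, a, l, r, o)
  "ta" → prefix "t" already present; 1 new (a)
  "belmi" → 5 new (b, e, l, m, i)
Total nodes = 9 + 10 + 4 + 5 + 9 + 2 + 4 + 5 + 1 + 5 = 54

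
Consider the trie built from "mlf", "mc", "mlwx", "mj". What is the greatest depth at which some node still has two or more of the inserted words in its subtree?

The deepest shared node is where two words last agree before diverging.
"mlf" and "mlwx" agree on "ml" (2 characters) before diverging; nothing deeper is shared.
Longest shared-prefix length: 2

2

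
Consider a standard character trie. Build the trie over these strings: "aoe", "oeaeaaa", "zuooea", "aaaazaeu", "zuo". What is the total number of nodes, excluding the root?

23

For each word, the new-node count is its length minus the longest prefix already in the trie:
  "aoe" → 3 new (a, o, e)
  "oeaeaaa" → 7 new (o, e, a, e, a, a, a)
  "zuooea" → 6 new (z, u, o, o, e, a)
  "aaaazaeu" → prefix "a" already present; 7 new (a, a, a, z, a, e, u)
  "zuo" → prefix "zuo" already present; 0 new (none)
Total nodes = 3 + 7 + 6 + 7 + 0 = 23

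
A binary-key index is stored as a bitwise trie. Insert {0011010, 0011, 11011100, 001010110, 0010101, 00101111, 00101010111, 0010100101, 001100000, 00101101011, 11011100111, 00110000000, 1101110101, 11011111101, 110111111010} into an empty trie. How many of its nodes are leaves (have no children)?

Leaves are exactly the stored words that no other stored word extends.
Those words: "0010100101", "00101010111", "001010110", "00101101011", "00101111", "00110000000", "0011010", "11011100111", "1101110101", "110111111010"
Leaf count: 10

10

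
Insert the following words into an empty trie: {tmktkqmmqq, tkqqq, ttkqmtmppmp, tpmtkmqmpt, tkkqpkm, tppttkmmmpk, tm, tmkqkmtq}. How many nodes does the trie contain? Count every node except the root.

52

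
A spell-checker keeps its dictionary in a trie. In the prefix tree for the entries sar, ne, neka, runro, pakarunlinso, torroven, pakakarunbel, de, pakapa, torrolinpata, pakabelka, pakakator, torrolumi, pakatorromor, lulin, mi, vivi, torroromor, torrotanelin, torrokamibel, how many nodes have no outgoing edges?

A leaf is a node with no children — equivalently, the end of a word that is not a proper prefix of any other stored word.
Those words: "de", "lulin", "mi", "neka", "pakabelka", "pakakarunbel", "pakakator", "pakapa", "pakarunlinso", "pakatorromor", "runro", "sar", "torrokamibel", "torrolinpata", "torrolumi", "torroromor", "torrotanelin", "torroven", "vivi"
Leaf count: 19

19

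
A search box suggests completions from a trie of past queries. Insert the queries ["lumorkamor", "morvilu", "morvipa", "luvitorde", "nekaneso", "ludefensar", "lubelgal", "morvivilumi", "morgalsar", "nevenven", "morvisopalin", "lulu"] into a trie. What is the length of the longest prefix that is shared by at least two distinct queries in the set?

5

Look for the deepest trie node that still has at least two words in its subtree.
e.g. "morvilu" and "morvipa" share the prefix "morvi" of length 5; no pair shares a longer one.
Longest shared-prefix length: 5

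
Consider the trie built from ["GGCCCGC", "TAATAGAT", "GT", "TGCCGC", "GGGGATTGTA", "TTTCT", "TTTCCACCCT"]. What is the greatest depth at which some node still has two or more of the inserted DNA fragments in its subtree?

The deepest shared node is where two words last agree before diverging.
"TTTCCACCCT" and "TTTCT" agree on "TTTC" (4 characters) before diverging; nothing deeper is shared.
Longest shared-prefix length: 4

4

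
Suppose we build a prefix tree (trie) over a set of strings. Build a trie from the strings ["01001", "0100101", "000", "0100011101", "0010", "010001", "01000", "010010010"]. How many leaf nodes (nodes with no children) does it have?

5

Leaves are exactly the stored words that no other stored word extends.
Those words: "000", "0010", "0100011101", "010010010", "0100101"
Leaf count: 5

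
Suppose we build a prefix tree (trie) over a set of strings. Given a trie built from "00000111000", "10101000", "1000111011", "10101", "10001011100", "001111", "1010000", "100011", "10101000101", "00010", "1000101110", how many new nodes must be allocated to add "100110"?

Walking "100110" from the root, the first 3 characters ("100") follow existing edges; "1" is the first miss.
So 6 − 3 = 3 new nodes.

3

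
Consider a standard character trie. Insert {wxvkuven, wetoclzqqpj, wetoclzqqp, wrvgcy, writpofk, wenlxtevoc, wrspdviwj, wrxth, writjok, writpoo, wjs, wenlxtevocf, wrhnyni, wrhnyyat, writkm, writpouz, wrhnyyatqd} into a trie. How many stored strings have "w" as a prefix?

17

Filter for entries beginning with "w":
Matches: "wenlxtevoc", "wenlxtevocf", "wetoclzqqp", "wetoclzqqpj", "wjs", "wrhnyni", "wrhnyyat", "wrhnyyatqd", "writjok", "writkm", "writpofk", "writpoo", "writpouz", "wrspdviwj", "wrvgcy", "wrxth", "wxvkuven"
Count: 17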